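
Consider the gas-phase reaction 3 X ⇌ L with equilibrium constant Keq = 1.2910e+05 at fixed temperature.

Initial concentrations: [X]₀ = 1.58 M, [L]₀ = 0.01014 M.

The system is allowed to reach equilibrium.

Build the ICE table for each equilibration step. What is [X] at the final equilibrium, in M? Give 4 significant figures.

Q₀ = 0.002571 vs Keq = 1.2910e+05 ⇒ Q<K, forward
Step 1:
                  X         L
  Initial      1.58   0.01014
  Change     -1.564    0.5213
  Equil     0.01603    0.5315
  solve Keq expr → x = 0.5213; check Q = 1.2910e+05

[X]_eq = 0.01603 M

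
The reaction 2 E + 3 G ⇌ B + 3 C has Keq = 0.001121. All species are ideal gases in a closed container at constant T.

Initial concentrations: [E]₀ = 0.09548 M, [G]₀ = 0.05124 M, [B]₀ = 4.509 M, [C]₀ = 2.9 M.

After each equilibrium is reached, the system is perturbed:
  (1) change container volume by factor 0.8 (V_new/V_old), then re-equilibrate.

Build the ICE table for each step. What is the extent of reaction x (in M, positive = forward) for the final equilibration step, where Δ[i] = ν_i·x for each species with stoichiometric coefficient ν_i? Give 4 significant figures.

Q₀ = 8.9665e+07 vs Keq = 0.001121 ⇒ Q>K, reverse
Step 1:
                  E         G         B         C
  init      0.09548   0.05124     4.509       2.9
  Δ           1.752     2.627   -0.8758    -2.627
  eq          1.847     2.679     3.633    0.2725
  solve Keq expr → x = -0.8758; check Q = 0.001121
Then change container volume by factor 0.8 (V_new/V_old).
Step 2:
                  E         G         B         C
  init        2.309     3.348     4.541    0.3406
  Δ        -0.01475  -0.02213  0.007376   0.02213
  eq          2.294     3.326     4.549    0.3628
  solve Keq expr → x = 0.007376; check Q = 0.001121

x = 0.007376 M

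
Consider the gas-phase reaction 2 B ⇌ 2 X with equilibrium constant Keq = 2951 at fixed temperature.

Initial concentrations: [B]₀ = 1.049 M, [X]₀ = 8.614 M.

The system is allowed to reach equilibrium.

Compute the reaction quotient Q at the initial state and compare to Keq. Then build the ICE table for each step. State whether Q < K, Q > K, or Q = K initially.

Q₀ = 67.43 vs Keq = 2951 ⇒ Q<K, forward
Step 1:
                    B           X
  init          1.049       8.614
  Δ           -0.8743      0.8743
  eq           0.1747       9.488
  solve Keq expr → x = 0.4372; check Q = 2951

Q₀ = 67.43; Q < K (proceeds forward)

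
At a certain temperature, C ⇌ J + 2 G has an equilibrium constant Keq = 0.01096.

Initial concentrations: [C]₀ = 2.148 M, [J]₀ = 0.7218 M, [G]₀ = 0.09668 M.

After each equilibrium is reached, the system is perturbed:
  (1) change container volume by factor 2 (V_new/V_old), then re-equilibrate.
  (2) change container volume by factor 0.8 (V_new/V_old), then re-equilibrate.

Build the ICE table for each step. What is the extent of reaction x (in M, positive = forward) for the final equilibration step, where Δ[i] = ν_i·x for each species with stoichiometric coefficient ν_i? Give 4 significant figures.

x = -0.01833 M

Q₀ = 0.003141 vs Keq = 0.01096 ⇒ Q<K, forward
Step 1:
                    C           J           G
  I             2.148      0.7218     0.09668
  C          -0.03883     0.03883     0.07765
  E             2.109      0.7606      0.1743
  solve Keq expr → x = 0.03883; check Q = 0.01096
Then change container volume by factor 2 (V_new/V_old).
Step 2:
                    C           J           G
  I             1.055      0.3803     0.08717
  C          -0.03802     0.03802     0.07603
  E             1.017      0.4183      0.1632
  solve Keq expr → x = 0.03802; check Q = 0.01096
Then change container volume by factor 0.8 (V_new/V_old).
Step 3:
                    C           J           G
  I             1.271      0.5229       0.204
  C           0.01833    -0.01833    -0.03667
  E             1.289      0.5046      0.1673
  solve Keq expr → x = -0.01833; check Q = 0.01096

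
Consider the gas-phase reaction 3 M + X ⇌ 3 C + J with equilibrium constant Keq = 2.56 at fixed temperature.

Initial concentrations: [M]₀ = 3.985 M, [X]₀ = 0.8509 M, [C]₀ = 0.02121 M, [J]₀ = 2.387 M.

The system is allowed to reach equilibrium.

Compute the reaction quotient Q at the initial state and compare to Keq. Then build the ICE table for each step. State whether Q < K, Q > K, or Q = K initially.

Q₀ = 4.2297e-07; Q < K (proceeds forward)

Q₀ = 4.2297e-07 vs Keq = 2.56 ⇒ Q<K, forward
Step 1:
                  M         X         C         J
  init        3.985    0.8509   0.02121     2.387
  Δ          -1.572   -0.5239     1.572    0.5239
  eq          2.413     0.327     1.593     2.911
  solve Keq expr → x = 0.5239; check Q = 2.56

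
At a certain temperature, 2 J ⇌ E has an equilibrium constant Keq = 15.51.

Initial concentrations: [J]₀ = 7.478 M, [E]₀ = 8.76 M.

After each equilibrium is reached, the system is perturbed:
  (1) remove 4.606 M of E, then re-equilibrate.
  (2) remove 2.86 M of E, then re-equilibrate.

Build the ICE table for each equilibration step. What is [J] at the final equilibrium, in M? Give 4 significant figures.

Q₀ = 0.1567 vs Keq = 15.51 ⇒ Q<K, forward
Step 1:
                  J         E
  Initial     7.478      8.76
  Change     -6.596     3.298
  Equil      0.8817     12.06
  solve Keq expr → x = 3.298; check Q = 15.51
Then remove 4.606 M of E.
Step 2:
                  J         E
  Initial    0.8817     7.452
  Change    -0.1843   0.09215
  Equil      0.6974     7.544
  solve Keq expr → x = 0.09215; check Q = 15.51
Then remove 2.86 M of E.
Step 3:
                  J         E
  Initial    0.6974     4.684
  Change    -0.1437   0.07184
  Equil      0.5538     4.756
  solve Keq expr → x = 0.07184; check Q = 15.51

[J]_eq = 0.5538 M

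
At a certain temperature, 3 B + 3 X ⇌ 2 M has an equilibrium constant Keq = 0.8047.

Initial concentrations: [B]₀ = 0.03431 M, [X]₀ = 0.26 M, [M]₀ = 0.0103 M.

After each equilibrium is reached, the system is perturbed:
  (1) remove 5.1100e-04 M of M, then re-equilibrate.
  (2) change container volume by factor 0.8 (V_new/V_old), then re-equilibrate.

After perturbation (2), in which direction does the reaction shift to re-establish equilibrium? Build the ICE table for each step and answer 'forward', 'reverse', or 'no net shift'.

Direction: forward

Q₀ = 149.4 vs Keq = 0.8047 ⇒ Q>K, reverse
Step 1:
                    B           X           M
  init        0.03431        0.26      0.0103
  Δ           0.01344     0.01344   -0.008962
  eq          0.04775      0.2734    0.001338
  solve Keq expr → x = -0.004481; check Q = 0.8047
Then remove 5.1100e-04 M of M.
Step 2:
                    B           X           M
  init        0.04775      0.2734  8.2747e-04
  Δ       -7.1396e-04 -7.1396e-04  4.7597e-04
  eq          0.04704      0.2727    0.001303
  solve Keq expr → x = 2.3799e-04; check Q = 0.8047
Then change container volume by factor 0.8 (V_new/V_old).
Step 3:
                    B           X           M
  init         0.0588      0.3409    0.001629
  Δ         -0.001235   -0.001235  8.2331e-04
  eq          0.05756      0.3397    0.002453
  solve Keq expr → x = 4.1165e-04; check Q = 0.8047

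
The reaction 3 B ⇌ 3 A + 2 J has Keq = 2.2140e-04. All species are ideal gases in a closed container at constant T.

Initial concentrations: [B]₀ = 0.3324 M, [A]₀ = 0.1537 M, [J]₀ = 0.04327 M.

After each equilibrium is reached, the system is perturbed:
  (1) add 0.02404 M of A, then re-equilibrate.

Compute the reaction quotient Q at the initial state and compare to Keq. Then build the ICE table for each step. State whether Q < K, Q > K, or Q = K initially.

Q₀ = 1.8510e-04; Q < K (proceeds forward)

Q₀ = 1.8510e-04 vs Keq = 2.2140e-04 ⇒ Q<K, forward
Step 1:
                    B           A           J
  init         0.3324      0.1537     0.04327
  Δ         -0.003061    0.003061     0.00204
  eq           0.3293      0.1568     0.04531
  solve Keq expr → x = 0.00102; check Q = 2.2140e-04
Then add 0.02404 M of A.
Step 2:
                    B           A           J
  init         0.3293      0.1808     0.04531
  Δ          0.007492   -0.007492   -0.004995
  eq           0.3368      0.1733     0.04032
  solve Keq expr → x = -0.002497; check Q = 2.2140e-04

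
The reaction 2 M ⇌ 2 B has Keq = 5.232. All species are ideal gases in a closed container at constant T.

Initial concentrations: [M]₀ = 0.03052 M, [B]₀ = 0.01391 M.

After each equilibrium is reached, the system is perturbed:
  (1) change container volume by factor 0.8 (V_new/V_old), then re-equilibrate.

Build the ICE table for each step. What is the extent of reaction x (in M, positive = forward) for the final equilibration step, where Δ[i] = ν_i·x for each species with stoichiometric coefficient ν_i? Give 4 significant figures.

Q₀ = 0.2077 vs Keq = 5.232 ⇒ Q<K, forward
Step 1:
                  M         B
  Initial   0.03052   0.01391
  Change     -0.017     0.017
  Equil     0.01352   0.03091
  solve Keq expr → x = 0.008502; check Q = 5.232
Then change container volume by factor 0.8 (V_new/V_old).
Step 2:
                  M         B
  Initial   0.01689   0.03864
  Change          0         0
  Equil     0.01689   0.03864
  solve Keq expr → x = 0; check Q = 5.232

x = 0 M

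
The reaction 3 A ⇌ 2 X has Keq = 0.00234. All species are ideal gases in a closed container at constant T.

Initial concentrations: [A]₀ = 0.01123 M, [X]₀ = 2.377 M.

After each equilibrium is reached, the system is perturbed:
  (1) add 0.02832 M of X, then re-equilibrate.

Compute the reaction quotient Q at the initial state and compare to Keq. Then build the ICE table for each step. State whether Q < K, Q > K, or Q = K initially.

Q₀ = 3.9895e+06; Q > K (proceeds reverse)

Q₀ = 3.9895e+06 vs Keq = 0.00234 ⇒ Q>K, reverse
Step 1:
                    A           X
  Initial     0.01123       2.377
  Change        3.156      -2.104
  Equil         3.168      0.2727
  solve Keq expr → x = -1.052; check Q = 0.00234
Then add 0.02832 M of X.
Step 2:
                    A           X
  Initial       3.168       0.301
  Change      0.03557    -0.02371
  Equil         3.203      0.2773
  solve Keq expr → x = -0.01186; check Q = 0.00234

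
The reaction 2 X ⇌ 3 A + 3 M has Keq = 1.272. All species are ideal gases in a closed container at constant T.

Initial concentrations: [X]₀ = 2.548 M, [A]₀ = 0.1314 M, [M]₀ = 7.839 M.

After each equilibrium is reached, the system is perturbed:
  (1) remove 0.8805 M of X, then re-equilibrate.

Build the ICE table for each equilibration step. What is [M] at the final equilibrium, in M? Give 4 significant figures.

[M]_eq = 7.898 M

Q₀ = 0.1683 vs Keq = 1.272 ⇒ Q<K, forward
Step 1:
                   X          A          M
  Initial      2.548     0.1314      7.839
  Change    -0.07828     0.1174     0.1174
  Equil         2.47     0.2488      7.956
  solve Keq expr → x = 0.03914; check Q = 1.272
Then remove 0.8805 M of X.
Step 2:
                   X          A          M
  Initial      1.589     0.2488      7.956
  Change     0.03928   -0.05891   -0.05891
  Equil        1.628     0.1899      7.898
  solve Keq expr → x = -0.01964; check Q = 1.272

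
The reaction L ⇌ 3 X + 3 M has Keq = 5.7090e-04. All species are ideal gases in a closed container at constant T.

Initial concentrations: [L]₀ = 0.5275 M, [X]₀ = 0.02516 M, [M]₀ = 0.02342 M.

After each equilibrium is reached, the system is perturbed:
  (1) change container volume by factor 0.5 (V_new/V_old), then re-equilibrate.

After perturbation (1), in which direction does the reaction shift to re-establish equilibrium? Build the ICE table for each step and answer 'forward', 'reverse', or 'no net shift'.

Q₀ = 3.8786e-10 vs Keq = 5.7090e-04 ⇒ Q<K, forward
Step 1:
                    L           X           M
  I            0.5275     0.02516     0.02342
  C          -0.07599       0.228       0.228
  E            0.4515      0.2531      0.2514
  solve Keq expr → x = 0.07599; check Q = 5.7090e-04
Then change container volume by factor 0.5 (V_new/V_old).
Step 2:
                    L           X           M
  I             0.903      0.5063      0.5028
  C           0.07257     -0.2177     -0.2177
  E            0.9756      0.2886      0.2851
  solve Keq expr → x = -0.07257; check Q = 5.7090e-04

Direction: reverse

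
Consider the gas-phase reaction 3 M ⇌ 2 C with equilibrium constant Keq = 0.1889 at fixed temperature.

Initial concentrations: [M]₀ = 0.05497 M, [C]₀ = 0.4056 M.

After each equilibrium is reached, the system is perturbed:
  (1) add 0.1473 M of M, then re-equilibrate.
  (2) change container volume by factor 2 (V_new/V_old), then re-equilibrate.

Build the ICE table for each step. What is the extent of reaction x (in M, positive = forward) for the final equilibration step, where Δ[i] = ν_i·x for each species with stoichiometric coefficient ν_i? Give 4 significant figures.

Q₀ = 990.4 vs Keq = 0.1889 ⇒ Q>K, reverse
Step 1:
                    M           C
  init        0.05497      0.4056
  Δ             0.405       -0.27
  eq             0.46      0.1356
  solve Keq expr → x = -0.135; check Q = 0.1889
Then add 0.1473 M of M.
Step 2:
                    M           C
  init         0.6073      0.1356
  Δ          -0.06033     0.04022
  eq            0.547      0.1758
  solve Keq expr → x = 0.02011; check Q = 0.1889
Then change container volume by factor 2 (V_new/V_old).
Step 3:
                    M           C
  init         0.2735      0.0879
  Δ           0.02536     -0.0169
  eq           0.2988       0.071
  solve Keq expr → x = -0.008452; check Q = 0.1889

x = -0.008452 M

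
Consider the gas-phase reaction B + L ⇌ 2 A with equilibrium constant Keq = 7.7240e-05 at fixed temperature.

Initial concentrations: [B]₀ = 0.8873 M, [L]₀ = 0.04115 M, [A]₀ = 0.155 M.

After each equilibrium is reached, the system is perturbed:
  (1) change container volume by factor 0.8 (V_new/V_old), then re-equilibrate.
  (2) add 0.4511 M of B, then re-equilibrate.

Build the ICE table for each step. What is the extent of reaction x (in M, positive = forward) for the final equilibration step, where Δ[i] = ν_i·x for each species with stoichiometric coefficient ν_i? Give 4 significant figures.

x = 3.1569e-04 M

Q₀ = 0.658 vs Keq = 7.7240e-05 ⇒ Q>K, reverse
Step 1:
                  B         L         A
  init       0.8873   0.04115     0.155
  Δ         0.07602   0.07602    -0.152
  eq         0.9633    0.1172  0.002953
  solve Keq expr → x = -0.07602; check Q = 7.7240e-05
Then change container volume by factor 0.8 (V_new/V_old).
Step 2:
                  B         L         A
  init        1.204    0.1465  0.003691
  Δ               0         0         0
  eq          1.204    0.1465  0.003691
  solve Keq expr → x = 0; check Q = 7.7240e-05
Then add 0.4511 M of B.
Step 3:
                  B         L         A
  init        1.655    0.1465  0.003691
  Δ       -3.1569e-04 -3.1569e-04 6.3139e-04
  eq          1.655    0.1462  0.004322
  solve Keq expr → x = 3.1569e-04; check Q = 7.7240e-05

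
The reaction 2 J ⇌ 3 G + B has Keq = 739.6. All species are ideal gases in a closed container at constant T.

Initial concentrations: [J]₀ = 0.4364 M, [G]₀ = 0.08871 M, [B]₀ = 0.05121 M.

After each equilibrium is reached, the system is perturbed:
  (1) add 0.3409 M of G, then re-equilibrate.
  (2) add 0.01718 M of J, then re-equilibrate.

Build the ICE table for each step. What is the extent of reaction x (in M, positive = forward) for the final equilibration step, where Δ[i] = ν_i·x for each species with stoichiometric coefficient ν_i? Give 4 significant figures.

x = 0.008077 M

Q₀ = 1.8772e-04 vs Keq = 739.6 ⇒ Q<K, forward
Step 1:
                   J          G          B
  init        0.4364    0.08871    0.05121
  Δ          -0.4247     0.6371     0.2124
  eq         0.01167     0.7258     0.2636
  solve Keq expr → x = 0.2124; check Q = 739.6
Then add 0.3409 M of G.
Step 2:
                   J          G          B
  init       0.01167      1.067     0.2636
  Δ         0.008583   -0.01287  -0.004291
  eq         0.02026      1.054     0.2593
  solve Keq expr → x = -0.004291; check Q = 739.6
Then add 0.01718 M of J.
Step 3:
                   J          G          B
  init       0.03744      1.054     0.2593
  Δ         -0.01615    0.02423   0.008077
  eq         0.02128      1.078     0.2674
  solve Keq expr → x = 0.008077; check Q = 739.6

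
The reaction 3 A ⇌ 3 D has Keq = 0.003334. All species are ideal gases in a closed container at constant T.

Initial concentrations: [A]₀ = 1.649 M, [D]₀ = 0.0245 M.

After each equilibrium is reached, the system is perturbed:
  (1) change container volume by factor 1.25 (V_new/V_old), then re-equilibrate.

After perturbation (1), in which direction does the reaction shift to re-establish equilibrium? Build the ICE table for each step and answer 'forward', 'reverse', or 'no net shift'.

Direction: no net shift

Q₀ = 3.2797e-06 vs Keq = 0.003334 ⇒ Q<K, forward
Step 1:
                   A          D
  Initial      1.649     0.0245
  Change      -0.193      0.193
  Equil        1.456     0.2175
  solve Keq expr → x = 0.06434; check Q = 0.003334
Then change container volume by factor 1.25 (V_new/V_old).
Step 2:
                   A          D
  Initial      1.165      0.174
  Change           0          0
  Equil        1.165      0.174
  solve Keq expr → x = 0; check Q = 0.003334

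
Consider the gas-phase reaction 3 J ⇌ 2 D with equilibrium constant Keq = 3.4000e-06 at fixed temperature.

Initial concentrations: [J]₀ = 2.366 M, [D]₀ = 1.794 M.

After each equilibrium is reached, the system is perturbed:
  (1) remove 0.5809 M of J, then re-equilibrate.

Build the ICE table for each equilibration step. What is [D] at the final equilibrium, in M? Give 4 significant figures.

[D]_eq = 0.01731 M

Q₀ = 0.243 vs Keq = 3.4000e-06 ⇒ Q>K, reverse
Step 1:
                   J          D
  init         2.366      1.794
  Δ             2.66     -1.773
  eq           5.026    0.02078
  solve Keq expr → x = -0.8866; check Q = 3.4000e-06
Then remove 0.5809 M of J.
Step 2:
                   J          D
  init         4.445    0.02078
  Δ         0.005198  -0.003465
  eq            4.45    0.01731
  solve Keq expr → x = -0.001733; check Q = 3.4000e-06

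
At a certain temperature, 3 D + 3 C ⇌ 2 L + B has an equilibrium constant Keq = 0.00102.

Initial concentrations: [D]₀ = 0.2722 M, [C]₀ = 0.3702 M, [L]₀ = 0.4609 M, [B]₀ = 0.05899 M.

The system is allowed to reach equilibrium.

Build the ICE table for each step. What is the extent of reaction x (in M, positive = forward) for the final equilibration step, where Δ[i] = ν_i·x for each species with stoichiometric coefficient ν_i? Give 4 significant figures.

x = -0.05886 M

Q₀ = 12.25 vs Keq = 0.00102 ⇒ Q>K, reverse
Step 1:
                  D         C         L         B
  Initial    0.2722    0.3702    0.4609   0.05899
  Change     0.1766    0.1766   -0.1177  -0.05886
  Equil      0.4488    0.5468    0.3432 1.2798e-04
  solve Keq expr → x = -0.05886; check Q = 0.00102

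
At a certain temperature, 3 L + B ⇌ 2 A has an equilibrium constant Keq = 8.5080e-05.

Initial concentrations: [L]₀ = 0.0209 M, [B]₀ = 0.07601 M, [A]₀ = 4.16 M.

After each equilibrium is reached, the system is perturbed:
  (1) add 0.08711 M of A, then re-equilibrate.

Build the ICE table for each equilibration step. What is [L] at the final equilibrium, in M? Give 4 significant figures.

Q₀ = 2.4939e+07 vs Keq = 8.5080e-05 ⇒ Q>K, reverse
Step 1:
                    L           B           A
  I            0.0209     0.07601        4.16
  C              5.95       1.983      -3.967
  E             5.971       2.059      0.1931
  solve Keq expr → x = -1.983; check Q = 8.5080e-05
Then add 0.08711 M of A.
Step 2:
                    L           B           A
  I             5.971       2.059      0.2803
  C            0.1191      0.0397    -0.07939
  E              6.09       2.099      0.2009
  solve Keq expr → x = -0.0397; check Q = 8.5080e-05

[L]_eq = 6.09 M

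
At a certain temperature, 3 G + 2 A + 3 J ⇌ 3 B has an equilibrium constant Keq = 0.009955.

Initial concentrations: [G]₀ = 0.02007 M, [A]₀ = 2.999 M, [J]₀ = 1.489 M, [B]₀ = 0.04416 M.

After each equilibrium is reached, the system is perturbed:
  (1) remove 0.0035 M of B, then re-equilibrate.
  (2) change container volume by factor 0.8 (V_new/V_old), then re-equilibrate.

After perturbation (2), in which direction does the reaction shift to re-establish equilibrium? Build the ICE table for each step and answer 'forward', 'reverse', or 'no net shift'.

Q₀ = 0.3588 vs Keq = 0.009955 ⇒ Q>K, reverse
Step 1:
                  G         A         J         B
  I         0.02007     2.999     1.489   0.04416
  C         0.01825   0.01217   0.01825  -0.01825
  E         0.03832     3.011     1.507   0.02591
  solve Keq expr → x = -0.006084; check Q = 0.009955
Then remove 0.0035 M of B.
Step 2:
                  G         A         J         B
  I         0.03832     3.011     1.507   0.02241
  C       -0.002064 -0.001376 -0.002064  0.002064
  E         0.03626      3.01     1.505   0.02447
  solve Keq expr → x = 6.8789e-04; check Q = 0.009955
Then change container volume by factor 0.8 (V_new/V_old).
Step 3:
                  G         A         J         B
  I         0.04532     3.762     1.881   0.03059
  C       -0.006879 -0.004586 -0.006879  0.006879
  E         0.03844     3.758     1.875   0.03747
  solve Keq expr → x = 0.002293; check Q = 0.009955

Direction: forward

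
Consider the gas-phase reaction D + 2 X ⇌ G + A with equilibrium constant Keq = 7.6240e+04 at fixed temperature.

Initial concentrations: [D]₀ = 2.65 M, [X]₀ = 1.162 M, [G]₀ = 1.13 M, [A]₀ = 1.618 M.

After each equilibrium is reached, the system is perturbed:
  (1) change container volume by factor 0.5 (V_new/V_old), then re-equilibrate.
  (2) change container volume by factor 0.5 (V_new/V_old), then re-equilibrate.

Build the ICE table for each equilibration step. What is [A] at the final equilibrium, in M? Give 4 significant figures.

[A]_eq = 8.791 M

Q₀ = 0.511 vs Keq = 7.6240e+04 ⇒ Q<K, forward
Step 1:
                  D         X         G         A
  init         2.65     1.162      1.13     1.618
  Δ         -0.5786    -1.157    0.5786    0.5786
  eq          2.071  0.004875     1.709     2.197
  solve Keq expr → x = 0.5786; check Q = 7.6240e+04
Then change container volume by factor 0.5 (V_new/V_old).
Step 2:
                  D         X         G         A
  init        4.143   0.00975     3.417     4.393
  Δ       -0.001426 -0.002852  0.001426  0.001426
  eq          4.141  0.006898     3.419     4.395
  solve Keq expr → x = 0.001426; check Q = 7.6240e+04
Then change container volume by factor 0.5 (V_new/V_old).
Step 3:
                  D         X         G         A
  init        8.283    0.0138     6.837     8.789
  Δ       -0.002018 -0.004037  0.002018  0.002018
  eq          8.281  0.009759     6.839     8.791
  solve Keq expr → x = 0.002018; check Q = 7.6240e+04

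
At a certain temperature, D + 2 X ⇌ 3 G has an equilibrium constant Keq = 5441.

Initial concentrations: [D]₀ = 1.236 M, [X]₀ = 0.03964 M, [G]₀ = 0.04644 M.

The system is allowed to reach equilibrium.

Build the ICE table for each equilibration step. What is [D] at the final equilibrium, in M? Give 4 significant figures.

[D]_eq = 1.216 M

Q₀ = 0.05157 vs Keq = 5441 ⇒ Q<K, forward
Step 1:
                    D           X           G
  I             1.236     0.03964     0.04644
  C          -0.01961    -0.03922     0.05883
  E             1.216  4.1984e-04      0.1053
  solve Keq expr → x = 0.01961; check Q = 5441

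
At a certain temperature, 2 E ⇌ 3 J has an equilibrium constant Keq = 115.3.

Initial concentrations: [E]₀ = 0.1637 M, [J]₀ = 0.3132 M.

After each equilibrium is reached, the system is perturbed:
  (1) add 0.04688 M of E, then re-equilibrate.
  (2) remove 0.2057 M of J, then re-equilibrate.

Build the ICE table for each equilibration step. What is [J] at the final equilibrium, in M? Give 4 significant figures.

[J]_eq = 0.3894 M

Q₀ = 1.146 vs Keq = 115.3 ⇒ Q<K, forward
Step 1:
                    E           J
  I            0.1637      0.3132
  C             -0.13      0.1949
  E           0.03373      0.5081
  solve Keq expr → x = 0.06498; check Q = 115.3
Then add 0.04688 M of E.
Step 2:
                    E           J
  I           0.08061      0.5081
  C          -0.04063     0.06095
  E           0.03998      0.5691
  solve Keq expr → x = 0.02032; check Q = 115.3
Then remove 0.2057 M of J.
Step 3:
                    E           J
  I           0.03998      0.3634
  C          -0.01735     0.02603
  E           0.02263      0.3894
  solve Keq expr → x = 0.008675; check Q = 115.3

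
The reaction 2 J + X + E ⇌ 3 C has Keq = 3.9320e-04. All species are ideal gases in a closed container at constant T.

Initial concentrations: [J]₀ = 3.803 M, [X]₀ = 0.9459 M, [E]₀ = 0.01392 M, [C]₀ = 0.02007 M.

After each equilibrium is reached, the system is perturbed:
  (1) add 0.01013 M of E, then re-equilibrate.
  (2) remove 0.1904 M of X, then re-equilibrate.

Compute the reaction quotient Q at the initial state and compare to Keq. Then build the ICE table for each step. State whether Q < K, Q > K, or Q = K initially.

Q₀ = 4.2453e-05 vs Keq = 3.9320e-04 ⇒ Q<K, forward
Step 1:
                  J         X         E         C
  init        3.803    0.9459   0.01392   0.02007
  Δ        -0.01052  -0.00526  -0.00526   0.01578
  eq          3.792    0.9406   0.00866   0.03585
  solve Keq expr → x = 0.00526; check Q = 3.9320e-04
Then add 0.01013 M of E.
Step 2:
                  J         X         E         C
  init        3.792    0.9406   0.01879   0.03585
  Δ       -0.005419  -0.00271  -0.00271  0.008129
  eq          3.787    0.9379   0.01608   0.04398
  solve Keq expr → x = 0.00271; check Q = 3.9320e-04
Then remove 0.1904 M of X.
Step 3:
                  J         X         E         C
  init        3.787    0.7475   0.01608   0.04398
  Δ        0.001658 8.2903e-04 8.2903e-04 -0.002487
  eq          3.789    0.7484   0.01691   0.04149
  solve Keq expr → x = -8.2903e-04; check Q = 3.9320e-04

Q₀ = 4.2453e-05; Q < K (proceeds forward)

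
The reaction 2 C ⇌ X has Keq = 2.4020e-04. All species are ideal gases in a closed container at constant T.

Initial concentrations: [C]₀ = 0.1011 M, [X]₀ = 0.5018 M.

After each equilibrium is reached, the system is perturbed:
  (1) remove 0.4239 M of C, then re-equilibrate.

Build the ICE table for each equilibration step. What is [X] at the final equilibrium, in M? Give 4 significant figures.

Q₀ = 49.09 vs Keq = 2.4020e-04 ⇒ Q>K, reverse
Step 1:
                    C           X
  Initial      0.1011      0.5018
  Change        1.003     -0.5015
  Equil         1.104  2.9282e-04
  solve Keq expr → x = -0.5015; check Q = 2.4020e-04
Then remove 0.4239 M of C.
Step 2:
                    C           X
  Initial      0.6802  2.9282e-04
  Change   3.6313e-04 -1.8156e-04
  Equil        0.6806  1.1126e-04
  solve Keq expr → x = -1.8156e-04; check Q = 2.4020e-04

[X]_eq = 1.1126e-04 M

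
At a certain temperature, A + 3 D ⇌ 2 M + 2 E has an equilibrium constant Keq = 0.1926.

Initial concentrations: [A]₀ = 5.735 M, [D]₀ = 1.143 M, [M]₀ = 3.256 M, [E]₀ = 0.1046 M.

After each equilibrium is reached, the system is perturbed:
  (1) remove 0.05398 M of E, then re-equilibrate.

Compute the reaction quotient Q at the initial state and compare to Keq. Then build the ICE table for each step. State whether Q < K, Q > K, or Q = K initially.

Q₀ = 0.01354 vs Keq = 0.1926 ⇒ Q<K, forward
Step 1:
                    A           D           M           E
  Initial       5.735       1.143       3.256      0.1046
  Change      -0.0793     -0.2379      0.1586      0.1586
  Equil         5.656      0.9051       3.415      0.2632
  solve Keq expr → x = 0.0793; check Q = 0.1926
Then remove 0.05398 M of E.
Step 2:
                    A           D           M           E
  Initial       5.656      0.9051       3.415      0.2092
  Change     -0.01563    -0.04689     0.03126     0.03126
  Equil          5.64      0.8582       3.446      0.2405
  solve Keq expr → x = 0.01563; check Q = 0.1926

Q₀ = 0.01354; Q < K (proceeds forward)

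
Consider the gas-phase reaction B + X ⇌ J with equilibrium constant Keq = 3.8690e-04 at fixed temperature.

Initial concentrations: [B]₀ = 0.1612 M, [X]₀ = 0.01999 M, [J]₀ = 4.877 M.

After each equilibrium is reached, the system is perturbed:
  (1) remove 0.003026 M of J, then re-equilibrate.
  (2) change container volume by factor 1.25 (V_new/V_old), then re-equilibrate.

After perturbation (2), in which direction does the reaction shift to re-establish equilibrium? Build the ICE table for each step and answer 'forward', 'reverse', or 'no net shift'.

Direction: reverse

Q₀ = 1513 vs Keq = 3.8690e-04 ⇒ Q>K, reverse
Step 1:
                    B           X           J
  init         0.1612     0.01999       4.877
  Δ             4.867       4.867      -4.867
  eq            5.029       4.887    0.009509
  solve Keq expr → x = -4.867; check Q = 3.8690e-04
Then remove 0.003026 M of J.
Step 2:
                    B           X           J
  init          5.029       4.887    0.006483
  Δ         -0.003014   -0.003014    0.003014
  eq            5.026       4.884    0.009498
  solve Keq expr → x = 0.003014; check Q = 3.8690e-04
Then change container volume by factor 1.25 (V_new/V_old).
Step 3:
                    B           X           J
  init          4.021       3.908    0.007598
  Δ          0.001515    0.001515   -0.001515
  eq            4.022       3.909    0.006083
  solve Keq expr → x = -0.001515; check Q = 3.8690e-04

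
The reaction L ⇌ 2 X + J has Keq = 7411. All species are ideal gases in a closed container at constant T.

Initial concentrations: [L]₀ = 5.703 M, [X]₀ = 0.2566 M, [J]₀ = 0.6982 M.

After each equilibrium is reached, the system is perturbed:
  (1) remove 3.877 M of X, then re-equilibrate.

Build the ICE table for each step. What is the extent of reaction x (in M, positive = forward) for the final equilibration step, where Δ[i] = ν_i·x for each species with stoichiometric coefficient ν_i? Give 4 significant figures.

x = 0.06049 M

Q₀ = 0.008061 vs Keq = 7411 ⇒ Q<K, forward
Step 1:
                   L          X          J
  init         5.703     0.2566     0.6982
  Δ           -5.592      11.18      5.592
  eq          0.1111      11.44       6.29
  solve Keq expr → x = 5.592; check Q = 7411
Then remove 3.877 M of X.
Step 2:
                   L          X          J
  init        0.1111      7.563       6.29
  Δ         -0.06049      0.121    0.06049
  eq          0.0506      7.684      6.351
  solve Keq expr → x = 0.06049; check Q = 7411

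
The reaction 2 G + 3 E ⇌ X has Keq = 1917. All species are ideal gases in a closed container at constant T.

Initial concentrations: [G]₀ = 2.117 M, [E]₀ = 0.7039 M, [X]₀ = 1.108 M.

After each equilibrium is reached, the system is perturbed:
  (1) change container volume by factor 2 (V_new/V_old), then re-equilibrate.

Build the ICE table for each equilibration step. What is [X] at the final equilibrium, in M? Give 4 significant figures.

Q₀ = 0.7089 vs Keq = 1917 ⇒ Q<K, forward
Step 1:
                   G          E          X
  I            2.117     0.7039      1.108
  C          -0.4277    -0.6416     0.2139
  E            1.689    0.06229      1.322
  solve Keq expr → x = 0.2139; check Q = 1917
Then change container volume by factor 2 (V_new/V_old).
Step 2:
                   G          E          X
  I           0.8446    0.03114     0.6609
  C          0.02996    0.04495   -0.01498
  E           0.8746    0.07609      0.646
  solve Keq expr → x = -0.01498; check Q = 1917

[X]_eq = 0.646 M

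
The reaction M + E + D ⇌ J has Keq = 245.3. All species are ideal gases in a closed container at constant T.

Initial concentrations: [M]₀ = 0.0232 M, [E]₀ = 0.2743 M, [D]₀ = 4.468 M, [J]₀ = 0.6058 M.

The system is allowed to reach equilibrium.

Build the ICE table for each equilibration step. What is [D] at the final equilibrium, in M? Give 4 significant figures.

[D]_eq = 4.447 M

Q₀ = 21.31 vs Keq = 245.3 ⇒ Q<K, forward
Step 1:
                  M         E         D         J
  init       0.0232    0.2743     4.468    0.6058
  Δ        -0.02093  -0.02093  -0.02093   0.02093
  eq       0.002268    0.2534     4.447    0.6267
  solve Keq expr → x = 0.02093; check Q = 245.3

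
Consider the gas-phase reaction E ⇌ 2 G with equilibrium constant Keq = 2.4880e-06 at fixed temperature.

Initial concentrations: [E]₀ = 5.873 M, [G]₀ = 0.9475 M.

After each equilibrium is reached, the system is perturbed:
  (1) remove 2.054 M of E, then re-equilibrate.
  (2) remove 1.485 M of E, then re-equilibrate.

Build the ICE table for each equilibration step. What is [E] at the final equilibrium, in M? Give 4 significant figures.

Q₀ = 0.1529 vs Keq = 2.4880e-06 ⇒ Q>K, reverse
Step 1:
                  E         G
  Initial     5.873    0.9475
  Change     0.4718   -0.9435
  Equil       6.345  0.003973
  solve Keq expr → x = -0.4718; check Q = 2.4880e-06
Then remove 2.054 M of E.
Step 2:
                  E         G
  Initial     4.291  0.003973
  Change  3.5284e-04 -7.0567e-04
  Equil       4.291  0.003267
  solve Keq expr → x = -3.5284e-04; check Q = 2.4880e-06
Then remove 1.485 M of E.
Step 3:
                  E         G
  Initial     2.806  0.003267
  Change  3.1252e-04 -6.2504e-04
  Equil       2.806  0.002642
  solve Keq expr → x = -3.1252e-04; check Q = 2.4880e-06

[E]_eq = 2.806 M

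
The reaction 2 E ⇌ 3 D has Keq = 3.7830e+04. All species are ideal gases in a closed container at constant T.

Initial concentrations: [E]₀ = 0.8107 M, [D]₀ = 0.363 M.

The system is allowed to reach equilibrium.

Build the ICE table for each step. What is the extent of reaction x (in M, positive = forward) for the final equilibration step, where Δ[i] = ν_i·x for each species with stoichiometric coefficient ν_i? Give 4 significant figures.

Q₀ = 0.07278 vs Keq = 3.7830e+04 ⇒ Q<K, forward
Step 1:
                   E          D
  Initial     0.8107      0.363
  Change     -0.8006      1.201
  Equil      0.01006      1.564
  solve Keq expr → x = 0.4003; check Q = 3.7830e+04

x = 0.4003 M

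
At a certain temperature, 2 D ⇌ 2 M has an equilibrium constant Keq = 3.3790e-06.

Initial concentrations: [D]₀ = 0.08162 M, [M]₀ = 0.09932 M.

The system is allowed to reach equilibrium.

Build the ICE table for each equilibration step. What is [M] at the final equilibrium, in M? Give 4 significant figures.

Q₀ = 1.481 vs Keq = 3.3790e-06 ⇒ Q>K, reverse
Step 1:
                   D          M
  I          0.08162    0.09932
  C          0.09899   -0.09899
  E           0.1806 3.3199e-04
  solve Keq expr → x = -0.04949; check Q = 3.3790e-06

[M]_eq = 3.3199e-04 M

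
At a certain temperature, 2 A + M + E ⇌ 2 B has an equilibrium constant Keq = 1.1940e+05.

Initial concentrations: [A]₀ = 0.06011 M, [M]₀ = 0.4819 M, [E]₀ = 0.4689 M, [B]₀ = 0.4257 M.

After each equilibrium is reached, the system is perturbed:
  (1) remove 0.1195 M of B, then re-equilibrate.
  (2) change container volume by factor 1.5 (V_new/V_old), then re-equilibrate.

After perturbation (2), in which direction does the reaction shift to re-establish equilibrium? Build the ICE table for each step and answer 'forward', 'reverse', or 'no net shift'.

Q₀ = 222 vs Keq = 1.1940e+05 ⇒ Q<K, forward
Step 1:
                  A         M         E         B
  Initial   0.06011    0.4819    0.4689    0.4257
  Change   -0.05698  -0.02849  -0.02849   0.05698
  Equil    0.003126    0.4534    0.4404    0.4827
  solve Keq expr → x = 0.02849; check Q = 1.1940e+05
Then remove 0.1195 M of B.
Step 2:
                  A         M         E         B
  Initial  0.003126    0.4534    0.4404    0.3632
  Change  -7.6692e-04 -3.8346e-04 -3.8346e-04 7.6692e-04
  Equil    0.002359     0.453      0.44     0.364
  solve Keq expr → x = 3.8346e-04; check Q = 1.1940e+05
Then change container volume by factor 1.5 (V_new/V_old).
Step 3:
                  A         M         E         B
  Initial  0.001573     0.302    0.2933    0.2426
  Change  7.7575e-04 3.8788e-04 3.8788e-04 -7.7575e-04
  Equil    0.002348    0.3024    0.2937    0.2419
  solve Keq expr → x = -3.8788e-04; check Q = 1.1940e+05

Direction: reverse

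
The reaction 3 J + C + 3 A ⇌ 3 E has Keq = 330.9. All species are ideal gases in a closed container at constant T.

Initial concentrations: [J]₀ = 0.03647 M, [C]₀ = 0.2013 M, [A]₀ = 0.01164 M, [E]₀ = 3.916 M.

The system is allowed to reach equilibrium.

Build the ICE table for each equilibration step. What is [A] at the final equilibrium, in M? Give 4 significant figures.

[A]_eq = 0.7604 M

Q₀ = 3.8996e+12 vs Keq = 330.9 ⇒ Q>K, reverse
Step 1:
                    J           C           A           E
  Initial     0.03647      0.2013     0.01164       3.916
  Change       0.7488      0.2496      0.7488     -0.7488
  Equil        0.7853      0.4509      0.7604       3.167
  solve Keq expr → x = -0.2496; check Q = 330.9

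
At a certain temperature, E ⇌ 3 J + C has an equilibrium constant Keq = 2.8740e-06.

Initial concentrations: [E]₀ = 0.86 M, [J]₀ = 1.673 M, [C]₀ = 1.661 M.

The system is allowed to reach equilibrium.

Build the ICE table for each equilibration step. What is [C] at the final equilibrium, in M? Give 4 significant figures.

Q₀ = 9.044 vs Keq = 2.8740e-06 ⇒ Q>K, reverse
Step 1:
                   E          J          C
  init          0.86      1.673      1.661
  Δ           0.5525     -1.658    -0.5525
  eq           1.413    0.01541      1.108
  solve Keq expr → x = -0.5525; check Q = 2.8740e-06

[C]_eq = 1.108 M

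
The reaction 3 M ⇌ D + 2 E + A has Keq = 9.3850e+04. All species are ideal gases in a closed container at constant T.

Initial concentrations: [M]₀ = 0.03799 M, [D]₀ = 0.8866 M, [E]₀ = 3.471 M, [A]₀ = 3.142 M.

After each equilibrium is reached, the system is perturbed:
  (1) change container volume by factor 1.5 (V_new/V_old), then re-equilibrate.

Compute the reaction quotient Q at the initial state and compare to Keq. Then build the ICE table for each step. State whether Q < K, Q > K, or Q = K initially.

Q₀ = 6.1212e+05 vs Keq = 9.3850e+04 ⇒ Q>K, reverse
Step 1:
                    M           D           E           A
  init        0.03799      0.8866       3.471       3.142
  Δ           0.03233    -0.01078    -0.02155    -0.01078
  eq          0.07032      0.8758       3.449       3.131
  solve Keq expr → x = -0.01078; check Q = 9.3850e+04
Then change container volume by factor 1.5 (V_new/V_old).
Step 2:
                    M           D           E           A
  init        0.04688      0.5839         2.3       2.087
  Δ         -0.005822    0.001941    0.003881    0.001941
  eq          0.04106      0.5858       2.304       2.089
  solve Keq expr → x = 0.001941; check Q = 9.3850e+04

Q₀ = 6.1212e+05; Q > K (proceeds reverse)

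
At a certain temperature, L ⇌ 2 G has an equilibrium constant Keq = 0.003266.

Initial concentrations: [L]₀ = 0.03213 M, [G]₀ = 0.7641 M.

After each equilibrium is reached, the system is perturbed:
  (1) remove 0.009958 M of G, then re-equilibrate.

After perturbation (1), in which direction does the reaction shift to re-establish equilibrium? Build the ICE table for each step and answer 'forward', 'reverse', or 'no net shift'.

Direction: forward

Q₀ = 18.17 vs Keq = 0.003266 ⇒ Q>K, reverse
Step 1:
                  L         G
  I         0.03213    0.7641
  C          0.3641   -0.7281
  E          0.3962   0.03597
  solve Keq expr → x = -0.3641; check Q = 0.003266
Then remove 0.009958 M of G.
Step 2:
                  L         G
  I          0.3962   0.02601
  C       -0.004868  0.009736
  E          0.3913   0.03575
  solve Keq expr → x = 0.004868; check Q = 0.003266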